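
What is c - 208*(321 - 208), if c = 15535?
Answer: -7969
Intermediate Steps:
c - 208*(321 - 208) = 15535 - 208*(321 - 208) = 15535 - 208*113 = 15535 - 23504 = -7969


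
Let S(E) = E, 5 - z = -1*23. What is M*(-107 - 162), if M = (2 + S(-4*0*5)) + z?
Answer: -8070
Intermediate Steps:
z = 28 (z = 5 - (-1)*23 = 5 - 1*(-23) = 5 + 23 = 28)
M = 30 (M = (2 - 4*0*5) + 28 = (2 + 0*5) + 28 = (2 + 0) + 28 = 2 + 28 = 30)
M*(-107 - 162) = 30*(-107 - 162) = 30*(-269) = -8070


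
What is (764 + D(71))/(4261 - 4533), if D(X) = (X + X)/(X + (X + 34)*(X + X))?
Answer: -80603/28696 ≈ -2.8089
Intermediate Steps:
D(X) = 2*X/(X + 2*X*(34 + X)) (D(X) = (2*X)/(X + (34 + X)*(2*X)) = (2*X)/(X + 2*X*(34 + X)) = 2*X/(X + 2*X*(34 + X)))
(764 + D(71))/(4261 - 4533) = (764 + 2/(69 + 2*71))/(4261 - 4533) = (764 + 2/(69 + 142))/(-272) = (764 + 2/211)*(-1/272) = (161206/211)*(-1/272) = -80603/28696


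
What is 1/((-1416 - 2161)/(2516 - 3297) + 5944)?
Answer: 781/4645841 ≈ 0.00016811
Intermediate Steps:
1/((-1416 - 2161)/(2516 - 3297) + 5944) = 1/(-3577/(-781) + 5944) = 1/(-3577*(-1/781) + 5944) = 1/(3577/781 + 5944) = 1/(4645841/781) = 781/4645841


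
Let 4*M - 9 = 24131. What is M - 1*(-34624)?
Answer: 40659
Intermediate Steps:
M = 6035 (M = 9/4 + (¼)*24131 = 9/4 + 24131/4 = 6035)
M - 1*(-34624) = 6035 - 1*(-34624) = 6035 + 34624 = 40659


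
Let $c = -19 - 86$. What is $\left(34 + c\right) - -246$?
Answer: $175$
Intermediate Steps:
$c = -105$
$\left(34 + c\right) - -246 = \left(34 - 105\right) - -246 = -71 + 246 = 175$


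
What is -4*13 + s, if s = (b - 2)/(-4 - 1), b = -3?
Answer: -51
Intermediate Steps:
s = 1 (s = (-3 - 2)/(-4 - 1) = -5/(-5) = -5*(-1/5) = 1)
-4*13 + s = -4*13 + 1 = -52 + 1 = -51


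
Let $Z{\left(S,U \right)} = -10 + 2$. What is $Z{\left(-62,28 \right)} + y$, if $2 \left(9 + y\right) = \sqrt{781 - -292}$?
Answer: $-17 + \frac{\sqrt{1073}}{2} \approx -0.62166$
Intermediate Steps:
$Z{\left(S,U \right)} = -8$
$y = -9 + \frac{\sqrt{1073}}{2}$ ($y = -9 + \frac{\sqrt{781 - -292}}{2} = -9 + \frac{\sqrt{781 + \left(-646 + 938\right)}}{2} = -9 + \frac{\sqrt{781 + 292}}{2} = -9 + \frac{\sqrt{1073}}{2} \approx 7.3783$)
$Z{\left(-62,28 \right)} + y = -8 - \left(9 - \frac{\sqrt{1073}}{2}\right) = -17 + \frac{\sqrt{1073}}{2}$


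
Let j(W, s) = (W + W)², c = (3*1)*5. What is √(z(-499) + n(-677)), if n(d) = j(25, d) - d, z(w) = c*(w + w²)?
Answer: 3*√414523 ≈ 1931.5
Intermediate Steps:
c = 15 (c = 3*5 = 15)
j(W, s) = 4*W² (j(W, s) = (2*W)² = 4*W²)
z(w) = 15*w + 15*w² (z(w) = 15*(w + w²) = 15*w + 15*w²)
n(d) = 2500 - d (n(d) = 4*25² - d = 4*625 - d = 2500 - d)
√(z(-499) + n(-677)) = √(15*(-499)*(1 - 499) + (2500 - 1*(-677))) = √(15*(-499)*(-498) + (2500 + 677)) = √(3727530 + 3177) = √3730707 = 3*√414523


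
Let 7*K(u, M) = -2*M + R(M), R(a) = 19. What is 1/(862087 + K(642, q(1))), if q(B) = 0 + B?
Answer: 7/6034626 ≈ 1.1600e-6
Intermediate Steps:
q(B) = B
K(u, M) = 19/7 - 2*M/7 (K(u, M) = (-2*M + 19)/7 = (19 - 2*M)/7 = 19/7 - 2*M/7)
1/(862087 + K(642, q(1))) = 1/(862087 + (19/7 - 2/7*1)) = 1/(862087 + (19/7 - 2/7)) = 1/(862087 + 17/7) = 1/(6034626/7) = 7/6034626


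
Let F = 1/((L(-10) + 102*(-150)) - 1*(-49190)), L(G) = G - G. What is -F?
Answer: -1/33890 ≈ -2.9507e-5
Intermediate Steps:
L(G) = 0
F = 1/33890 (F = 1/((0 + 102*(-150)) - 1*(-49190)) = 1/((0 - 15300) + 49190) = 1/(-15300 + 49190) = 1/33890 ≈ 2.9507e-5)
-F = -1*1/33890 = -1/33890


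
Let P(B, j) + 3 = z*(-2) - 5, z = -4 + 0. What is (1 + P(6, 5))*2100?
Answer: 2100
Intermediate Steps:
z = -4
P(B, j) = 0 (P(B, j) = -3 + (-4*(-2) - 5) = -3 + (8 - 5) = -3 + 3 = 0)
(1 + P(6, 5))*2100 = (1 + 0)*2100 = 1*2100 = 2100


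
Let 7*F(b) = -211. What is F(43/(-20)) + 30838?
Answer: 215655/7 ≈ 30808.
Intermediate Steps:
F(b) = -211/7 (F(b) = (⅐)*(-211) = -211/7)
F(43/(-20)) + 30838 = -211/7 + 30838 = 215655/7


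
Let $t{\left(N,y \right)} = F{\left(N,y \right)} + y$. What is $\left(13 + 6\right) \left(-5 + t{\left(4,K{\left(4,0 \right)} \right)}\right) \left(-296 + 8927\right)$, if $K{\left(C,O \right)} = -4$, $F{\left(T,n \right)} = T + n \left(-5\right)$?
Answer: $2459835$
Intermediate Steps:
$F{\left(T,n \right)} = T - 5 n$
$t{\left(N,y \right)} = N - 4 y$ ($t{\left(N,y \right)} = \left(N - 5 y\right) + y = N - 4 y$)
$\left(13 + 6\right) \left(-5 + t{\left(4,K{\left(4,0 \right)} \right)}\right) \left(-296 + 8927\right) = \left(13 + 6\right) \left(-5 + \left(4 - -16\right)\right) \left(-296 + 8927\right) = 19 \left(-5 + \left(4 + 16\right)\right) 8631 = 19 \left(-5 + 20\right) 8631 = 19 \cdot 15 \cdot 8631 = 285 \cdot 8631 = 2459835$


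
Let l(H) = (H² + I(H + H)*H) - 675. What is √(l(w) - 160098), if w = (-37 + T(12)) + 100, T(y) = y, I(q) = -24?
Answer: 2*I*√39237 ≈ 396.17*I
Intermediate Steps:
w = 75 (w = (-37 + 12) + 100 = -25 + 100 = 75)
l(H) = -675 + H² - 24*H (l(H) = (H² - 24*H) - 675 = -675 + H² - 24*H)
√(l(w) - 160098) = √((-675 + 75² - 24*75) - 160098) = √((-675 + 5625 - 1800) - 160098) = √(3150 - 160098) = √(-156948) = 2*I*√39237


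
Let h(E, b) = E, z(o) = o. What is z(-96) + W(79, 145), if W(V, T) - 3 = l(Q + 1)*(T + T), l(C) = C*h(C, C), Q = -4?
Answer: 2517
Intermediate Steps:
l(C) = C² (l(C) = C*C = C²)
W(V, T) = 3 + 18*T (W(V, T) = 3 + (-4 + 1)²*(T + T) = 3 + (-3)²*(2*T) = 3 + 9*(2*T) = 3 + 18*T)
z(-96) + W(79, 145) = -96 + (3 + 18*145) = -96 + (3 + 2610) = -96 + 2613 = 2517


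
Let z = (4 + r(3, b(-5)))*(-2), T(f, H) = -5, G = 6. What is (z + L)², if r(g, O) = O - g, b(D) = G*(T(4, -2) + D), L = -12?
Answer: 11236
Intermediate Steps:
b(D) = -30 + 6*D (b(D) = 6*(-5 + D) = -30 + 6*D)
z = 118 (z = (4 + ((-30 + 6*(-5)) - 1*3))*(-2) = (4 + ((-30 - 30) - 3))*(-2) = (4 + (-60 - 3))*(-2) = (4 - 63)*(-2) = -59*(-2) = 118)
(z + L)² = (118 - 12)² = 106² = 11236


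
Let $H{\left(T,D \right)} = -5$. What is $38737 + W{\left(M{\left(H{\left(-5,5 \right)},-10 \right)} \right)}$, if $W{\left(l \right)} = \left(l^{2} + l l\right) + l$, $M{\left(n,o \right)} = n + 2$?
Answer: $38752$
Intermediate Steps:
$M{\left(n,o \right)} = 2 + n$
$W{\left(l \right)} = l + 2 l^{2}$ ($W{\left(l \right)} = \left(l^{2} + l^{2}\right) + l = 2 l^{2} + l = l + 2 l^{2}$)
$38737 + W{\left(M{\left(H{\left(-5,5 \right)},-10 \right)} \right)} = 38737 + \left(2 - 5\right) \left(1 + 2 \left(2 - 5\right)\right) = 38737 - 3 \left(1 + 2 \left(-3\right)\right) = 38737 - 3 \left(1 - 6\right) = 38737 - -15 = 38737 + 15 = 38752$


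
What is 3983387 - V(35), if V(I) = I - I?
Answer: 3983387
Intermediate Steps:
V(I) = 0
3983387 - V(35) = 3983387 - 1*0 = 3983387 + 0 = 3983387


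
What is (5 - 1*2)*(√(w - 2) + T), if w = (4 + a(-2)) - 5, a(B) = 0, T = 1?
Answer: 3 + 3*I*√3 ≈ 3.0 + 5.1962*I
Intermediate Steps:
w = -1 (w = (4 + 0) - 5 = 4 - 5 = -1)
(5 - 1*2)*(√(w - 2) + T) = (5 - 1*2)*(√(-1 - 2) + 1) = (5 - 2)*(√(-3) + 1) = 3*(I*√3 + 1) = 3*(1 + I*√3) = 3 + 3*I*√3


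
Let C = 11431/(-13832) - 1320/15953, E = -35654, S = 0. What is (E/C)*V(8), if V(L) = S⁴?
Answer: 0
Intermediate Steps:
C = -28659569/31523128 (C = 11431*(-1/13832) - 1320*1/15953 = -1633/1976 - 1320/15953 = -28659569/31523128 ≈ -0.90916)
V(L) = 0 (V(L) = 0⁴ = 0)
(E/C)*V(8) = -35654/(-28659569/31523128)*0 = -35654*(-31523128/28659569)*0 = (1123925605712/28659569)*0 = 0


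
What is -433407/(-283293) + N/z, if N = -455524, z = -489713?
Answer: 113763934241/46244088303 ≈ 2.4601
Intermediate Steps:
-433407/(-283293) + N/z = -433407/(-283293) - 455524/(-489713) = -433407*(-1/283293) - 455524*(-1/489713) = 144469/94431 + 455524/489713 = 113763934241/46244088303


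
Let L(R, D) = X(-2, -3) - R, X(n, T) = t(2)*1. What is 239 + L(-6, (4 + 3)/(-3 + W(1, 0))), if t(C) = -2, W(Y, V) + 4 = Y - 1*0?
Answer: 243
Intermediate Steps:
W(Y, V) = -4 + Y (W(Y, V) = -4 + (Y - 1*0) = -4 + (Y + 0) = -4 + Y)
X(n, T) = -2 (X(n, T) = -2*1 = -2)
L(R, D) = -2 - R
239 + L(-6, (4 + 3)/(-3 + W(1, 0))) = 239 + (-2 - 1*(-6)) = 239 + (-2 + 6) = 239 + 4 = 243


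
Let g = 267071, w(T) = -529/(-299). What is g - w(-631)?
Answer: 3471900/13 ≈ 2.6707e+5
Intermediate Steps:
w(T) = 23/13 (w(T) = -529*(-1/299) = 23/13)
g - w(-631) = 267071 - 1*23/13 = 267071 - 23/13 = 3471900/13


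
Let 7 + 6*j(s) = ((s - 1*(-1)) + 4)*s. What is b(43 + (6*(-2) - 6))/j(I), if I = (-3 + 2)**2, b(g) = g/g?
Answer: -6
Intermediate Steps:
b(g) = 1
I = 1 (I = (-1)**2 = 1)
j(s) = -7/6 + s*(5 + s)/6 (j(s) = -7/6 + (((s - 1*(-1)) + 4)*s)/6 = -7/6 + (((s + 1) + 4)*s)/6 = -7/6 + (((1 + s) + 4)*s)/6 = -7/6 + ((5 + s)*s)/6 = -7/6 + (s*(5 + s))/6 = -7/6 + s*(5 + s)/6)
b(43 + (6*(-2) - 6))/j(I) = 1/(-7/6 + (1/6)*1**2 + (5/6)*1) = 1/(-7/6 + (1/6)*1 + 5/6) = 1/(-7/6 + 1/6 + 5/6) = 1/(-1/6) = 1*(-6) = -6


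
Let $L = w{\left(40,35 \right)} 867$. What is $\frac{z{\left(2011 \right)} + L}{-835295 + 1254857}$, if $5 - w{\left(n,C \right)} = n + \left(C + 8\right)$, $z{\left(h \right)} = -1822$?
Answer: $- \frac{34724}{209781} \approx -0.16552$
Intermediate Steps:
$w{\left(n,C \right)} = -3 - C - n$ ($w{\left(n,C \right)} = 5 - \left(n + \left(C + 8\right)\right) = 5 - \left(n + \left(8 + C\right)\right) = 5 - \left(8 + C + n\right) = -3 - C - n$)
$L = -67626$ ($L = \left(-3 - 35 - 40\right) 867 = \left(-78\right) 867 = -67626$)
$\frac{z{\left(2011 \right)} + L}{-835295 + 1254857} = \frac{-1822 - 67626}{-835295 + 1254857} = - \frac{69448}{419562} = \left(-69448\right) \frac{1}{419562} = - \frac{34724}{209781}$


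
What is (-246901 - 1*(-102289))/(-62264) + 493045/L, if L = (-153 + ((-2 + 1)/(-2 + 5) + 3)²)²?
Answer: 683980467327/26835301454 ≈ 25.488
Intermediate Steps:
L = 1723969/81 (L = (-153 + (-1/3 + 3)²)² = (-153 + (-1*⅓ + 3)²)² = (-153 + (-⅓ + 3)²)² = (-153 + (8/3)²)² = (-153 + 64/9)² = (-1313/9)² = 1723969/81 ≈ 21284.)
(-246901 - 1*(-102289))/(-62264) + 493045/L = (-246901 - 1*(-102289))/(-62264) + 493045/(1723969/81) = (-246901 + 102289)*(-1/62264) + 493045*(81/1723969) = -144612*(-1/62264) + 39936645/1723969 = 36153/15566 + 39936645/1723969 = 683980467327/26835301454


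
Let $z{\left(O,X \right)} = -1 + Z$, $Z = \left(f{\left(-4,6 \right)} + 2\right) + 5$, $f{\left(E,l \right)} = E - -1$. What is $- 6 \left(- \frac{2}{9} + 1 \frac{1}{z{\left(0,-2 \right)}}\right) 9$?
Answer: $-6$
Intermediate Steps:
$f{\left(E,l \right)} = 1 + E$ ($f{\left(E,l \right)} = E + 1 = 1 + E$)
$Z = 4$ ($Z = \left(\left(1 - 4\right) + 2\right) + 5 = \left(-3 + 2\right) + 5 = -1 + 5 = 4$)
$z{\left(O,X \right)} = 3$ ($z{\left(O,X \right)} = -1 + 4 = 3$)
$- 6 \left(- \frac{2}{9} + 1 \frac{1}{z{\left(0,-2 \right)}}\right) 9 = - 6 \left(- \frac{2}{9} + 1 \cdot \frac{1}{3}\right) 9 = - 6 \left(\left(-2\right) \frac{1}{9} + 1 \cdot \frac{1}{3}\right) 9 = - 6 \left(- \frac{2}{9} + \frac{1}{3}\right) 9 = \left(-6\right) \frac{1}{9} \cdot 9 = \left(- \frac{2}{3}\right) 9 = -6$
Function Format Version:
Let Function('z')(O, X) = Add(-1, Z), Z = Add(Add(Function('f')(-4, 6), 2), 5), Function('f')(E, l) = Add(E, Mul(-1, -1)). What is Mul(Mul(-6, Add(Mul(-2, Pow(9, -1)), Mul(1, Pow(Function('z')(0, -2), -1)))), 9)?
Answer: -6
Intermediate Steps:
Function('f')(E, l) = Add(1, E) (Function('f')(E, l) = Add(E, 1) = Add(1, E))
Z = 4 (Z = Add(Add(Add(1, -4), 2), 5) = Add(Add(-3, 2), 5) = Add(-1, 5) = 4)
Function('z')(O, X) = 3 (Function('z')(O, X) = Add(-1, 4) = 3)
Mul(Mul(-6, Add(Mul(-2, Pow(9, -1)), Mul(1, Pow(Function('z')(0, -2), -1)))), 9) = Mul(Mul(-6, Add(Mul(-2, Pow(9, -1)), Mul(1, Pow(3, -1)))), 9) = Mul(Mul(-6, Add(Mul(-2, Rational(1, 9)), Mul(1, Rational(1, 3)))), 9) = Mul(Mul(-6, Add(Rational(-2, 9), Rational(1, 3))), 9) = Mul(Mul(-6, Rational(1, 9)), 9) = Mul(Rational(-2, 3), 9) = -6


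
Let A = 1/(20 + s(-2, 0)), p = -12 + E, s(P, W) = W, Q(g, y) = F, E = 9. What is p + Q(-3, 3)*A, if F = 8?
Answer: -13/5 ≈ -2.6000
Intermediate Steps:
Q(g, y) = 8
p = -3 (p = -12 + 9 = -3)
A = 1/20 (A = 1/(20 + 0) = 1/20 ≈ 0.050000)
p + Q(-3, 3)*A = -3 + 8*(1/20) = -3 + ⅖ = -13/5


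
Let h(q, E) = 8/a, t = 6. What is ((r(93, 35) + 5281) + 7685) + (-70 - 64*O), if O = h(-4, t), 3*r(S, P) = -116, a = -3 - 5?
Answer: 38764/3 ≈ 12921.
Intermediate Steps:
a = -8
r(S, P) = -116/3 (r(S, P) = (⅓)*(-116) = -116/3)
h(q, E) = -1 (h(q, E) = 8/(-8) = 8*(-⅛) = -1)
O = -1
((r(93, 35) + 5281) + 7685) + (-70 - 64*O) = ((-116/3 + 5281) + 7685) + (-70 - 64*(-1)) = (15727/3 + 7685) + (-70 + 64) = 38782/3 - 6 = 38764/3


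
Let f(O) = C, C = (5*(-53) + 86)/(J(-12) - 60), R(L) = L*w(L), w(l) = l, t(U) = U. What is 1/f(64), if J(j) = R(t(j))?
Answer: -84/179 ≈ -0.46927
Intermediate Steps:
R(L) = L² (R(L) = L*L = L²)
J(j) = j²
C = -179/84 (C = (5*(-53) + 86)/((-12)² - 60) = (-265 + 86)/(144 - 60) = -179/84 ≈ -2.1310)
f(O) = -179/84
1/f(64) = 1/(-179/84) = -84/179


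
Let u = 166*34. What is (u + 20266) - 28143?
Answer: -2233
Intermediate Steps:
u = 5644
(u + 20266) - 28143 = (5644 + 20266) - 28143 = 25910 - 28143 = -2233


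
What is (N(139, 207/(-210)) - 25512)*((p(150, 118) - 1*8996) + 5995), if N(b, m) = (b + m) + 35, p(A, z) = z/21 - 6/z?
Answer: 219430379562/2891 ≈ 7.5901e+7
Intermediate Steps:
p(A, z) = -6/z + z/21 (p(A, z) = z*(1/21) - 6/z = z/21 - 6/z = -6/z + z/21)
N(b, m) = 35 + b + m
(N(139, 207/(-210)) - 25512)*((p(150, 118) - 1*8996) + 5995) = ((35 + 139 + 207/(-210)) - 25512)*(((-6/118 + (1/21)*118) - 1*8996) + 5995) = ((35 + 139 + 207*(-1/210)) - 25512)*(((-6*1/118 + 118/21) - 8996) + 5995) = ((35 + 139 - 69/70) - 25512)*(((-3/59 + 118/21) - 8996) + 5995) = (12111/70 - 25512)*((6899/1239 - 8996) + 5995) = -1773729*(-11139145/1239 + 5995)/70 = -1773729/70*(-3711340/1239) = 219430379562/2891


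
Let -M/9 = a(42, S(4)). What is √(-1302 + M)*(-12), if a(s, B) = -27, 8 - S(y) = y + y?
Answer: -12*I*√1059 ≈ -390.51*I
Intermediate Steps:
S(y) = 8 - 2*y (S(y) = 8 - (y + y) = 8 - 2*y)
M = 243 (M = -9*(-27) = 243)
√(-1302 + M)*(-12) = √(-1302 + 243)*(-12) = √(-1059)*(-12) = (I*√1059)*(-12) = -12*I*√1059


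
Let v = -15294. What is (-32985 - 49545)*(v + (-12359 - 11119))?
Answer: 3199853160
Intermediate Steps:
(-32985 - 49545)*(v + (-12359 - 11119)) = (-32985 - 49545)*(-15294 + (-12359 - 11119)) = -82530*(-15294 - 23478) = -82530*(-38772) = 3199853160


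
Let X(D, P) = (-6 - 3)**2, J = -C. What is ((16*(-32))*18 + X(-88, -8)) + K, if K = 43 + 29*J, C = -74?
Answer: -6946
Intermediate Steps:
J = 74 (J = -1*(-74) = 74)
X(D, P) = 81 (X(D, P) = (-9)**2 = 81)
K = 2189 (K = 43 + 29*74 = 43 + 2146 = 2189)
((16*(-32))*18 + X(-88, -8)) + K = ((16*(-32))*18 + 81) + 2189 = (-512*18 + 81) + 2189 = (-9216 + 81) + 2189 = -9135 + 2189 = -6946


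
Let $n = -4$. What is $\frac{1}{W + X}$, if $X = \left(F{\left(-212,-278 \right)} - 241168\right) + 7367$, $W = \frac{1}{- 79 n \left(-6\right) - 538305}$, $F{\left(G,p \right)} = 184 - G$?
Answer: $- \frac{540201}{126085614406} \approx -4.2844 \cdot 10^{-6}$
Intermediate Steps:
$W = - \frac{1}{540201}$ ($W = \frac{1}{\left(-79\right) \left(-4\right) \left(-6\right) - 538305} = \frac{1}{316 \left(-6\right) - 538305} = \frac{1}{-1896 - 538305} = \frac{1}{-540201} = - \frac{1}{540201} \approx -1.8512 \cdot 10^{-6}$)
$X = -233405$ ($X = \left(\left(184 - -212\right) - 241168\right) + 7367 = \left(\left(184 + 212\right) - 241168\right) + 7367 = \left(396 - 241168\right) + 7367 = -240772 + 7367 = -233405$)
$\frac{1}{W + X} = \frac{1}{- \frac{1}{540201} - 233405} = \frac{1}{- \frac{126085614406}{540201}} = - \frac{540201}{126085614406}$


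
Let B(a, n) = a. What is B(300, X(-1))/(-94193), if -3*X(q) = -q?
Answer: -300/94193 ≈ -0.0031850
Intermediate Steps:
X(q) = q/3 (X(q) = -(-1)*q/3 = q/3)
B(300, X(-1))/(-94193) = 300/(-94193) = 300*(-1/94193) = -300/94193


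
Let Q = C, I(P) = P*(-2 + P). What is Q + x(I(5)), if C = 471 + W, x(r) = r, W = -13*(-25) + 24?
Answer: 835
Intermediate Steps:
W = 349 (W = 325 + 24 = 349)
C = 820 (C = 471 + 349 = 820)
Q = 820
Q + x(I(5)) = 820 + 5*(-2 + 5) = 820 + 5*3 = 820 + 15 = 835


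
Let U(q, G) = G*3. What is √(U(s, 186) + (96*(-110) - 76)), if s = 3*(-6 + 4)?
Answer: I*√10078 ≈ 100.39*I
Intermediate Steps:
s = -6 (s = 3*(-2) = -6)
U(q, G) = 3*G
√(U(s, 186) + (96*(-110) - 76)) = √(3*186 + (96*(-110) - 76)) = √(558 + (-10560 - 76)) = √(558 - 10636) = √(-10078) = I*√10078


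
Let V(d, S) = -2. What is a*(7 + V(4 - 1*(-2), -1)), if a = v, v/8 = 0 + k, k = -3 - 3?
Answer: -240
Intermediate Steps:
k = -6
v = -48 (v = 8*(0 - 6) = 8*(-6) = -48)
a = -48
a*(7 + V(4 - 1*(-2), -1)) = -48*(7 - 2) = -48*5 = -240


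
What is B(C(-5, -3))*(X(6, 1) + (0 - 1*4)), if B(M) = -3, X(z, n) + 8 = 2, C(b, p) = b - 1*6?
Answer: 30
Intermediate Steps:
C(b, p) = -6 + b (C(b, p) = b - 6 = -6 + b)
X(z, n) = -6 (X(z, n) = -8 + 2 = -6)
B(C(-5, -3))*(X(6, 1) + (0 - 1*4)) = -3*(-6 + (0 - 1*4)) = -3*(-6 + (0 - 4)) = -3*(-6 - 4) = -3*(-10) = 30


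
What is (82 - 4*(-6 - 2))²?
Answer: 12996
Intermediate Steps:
(82 - 4*(-6 - 2))² = (82 - 4*(-8))² = (82 + 32)² = 114² = 12996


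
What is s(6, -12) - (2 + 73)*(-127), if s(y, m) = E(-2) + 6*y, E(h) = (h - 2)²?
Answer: 9577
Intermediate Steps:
E(h) = (-2 + h)²
s(y, m) = 16 + 6*y (s(y, m) = (-2 - 2)² + 6*y = (-4)² + 6*y = 16 + 6*y)
s(6, -12) - (2 + 73)*(-127) = (16 + 6*6) - (2 + 73)*(-127) = (16 + 36) - 1*75*(-127) = 52 - 75*(-127) = 52 + 9525 = 9577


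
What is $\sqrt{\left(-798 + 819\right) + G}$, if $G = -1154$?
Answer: $i \sqrt{1133} \approx 33.66 i$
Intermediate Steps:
$\sqrt{\left(-798 + 819\right) + G} = \sqrt{\left(-798 + 819\right) - 1154} = \sqrt{21 - 1154} = \sqrt{-1133} = i \sqrt{1133}$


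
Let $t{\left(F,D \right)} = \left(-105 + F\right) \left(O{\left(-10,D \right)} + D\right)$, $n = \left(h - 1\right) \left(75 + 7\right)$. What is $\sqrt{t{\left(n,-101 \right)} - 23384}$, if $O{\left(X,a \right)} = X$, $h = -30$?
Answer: $\sqrt{270433} \approx 520.03$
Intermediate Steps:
$n = -2542$ ($n = \left(-30 - 1\right) \left(75 + 7\right) = \left(-31\right) 82 = -2542$)
$t{\left(F,D \right)} = \left(-105 + F\right) \left(-10 + D\right)$
$\sqrt{t{\left(n,-101 \right)} - 23384} = \sqrt{\left(1050 - -10605 - -25420 - -256742\right) - 23384} = \sqrt{\left(1050 + 10605 + 25420 + 256742\right) - 23384} = \sqrt{293817 - 23384} = \sqrt{270433}$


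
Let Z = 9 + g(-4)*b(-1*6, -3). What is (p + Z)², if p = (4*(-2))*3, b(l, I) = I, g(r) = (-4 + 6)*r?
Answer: 81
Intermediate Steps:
g(r) = 2*r
p = -24 (p = -8*3 = -24)
Z = 33 (Z = 9 + (2*(-4))*(-3) = 9 - 8*(-3) = 9 + 24 = 33)
(p + Z)² = (-24 + 33)² = 9² = 81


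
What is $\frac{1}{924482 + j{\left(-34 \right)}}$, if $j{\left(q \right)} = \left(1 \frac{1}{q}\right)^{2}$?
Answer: $\frac{1156}{1068701193} \approx 1.0817 \cdot 10^{-6}$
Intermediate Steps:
$j{\left(q \right)} = \frac{1}{q^{2}}$ ($j{\left(q \right)} = \left(\frac{1}{q}\right)^{2} = \frac{1}{q^{2}}$)
$\frac{1}{924482 + j{\left(-34 \right)}} = \frac{1}{924482 + \frac{1}{1156}} = \frac{1}{\frac{1068701193}{1156}} = \frac{1156}{1068701193}$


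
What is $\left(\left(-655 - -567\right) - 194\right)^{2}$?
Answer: $79524$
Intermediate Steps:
$\left(\left(-655 - -567\right) - 194\right)^{2} = \left(\left(-655 + 567\right) - 194\right)^{2} = \left(-88 - 194\right)^{2} = \left(-282\right)^{2} = 79524$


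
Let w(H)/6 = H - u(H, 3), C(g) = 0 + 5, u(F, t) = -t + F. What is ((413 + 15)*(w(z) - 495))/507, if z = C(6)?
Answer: -68052/169 ≈ -402.67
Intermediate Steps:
u(F, t) = F - t
C(g) = 5
z = 5
w(H) = 18 (w(H) = 6*(H - (H - 1*3)) = 6*(H - (H - 3)) = 6*(H - (-3 + H)) = 6*(H + (3 - H)) = 6*3 = 18)
((413 + 15)*(w(z) - 495))/507 = ((413 + 15)*(18 - 495))/507 = (428*(-477))*(1/507) = -204156*1/507 = -68052/169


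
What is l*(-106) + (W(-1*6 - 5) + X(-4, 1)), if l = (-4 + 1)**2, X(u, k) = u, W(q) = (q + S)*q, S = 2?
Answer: -859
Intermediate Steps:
W(q) = q*(2 + q) (W(q) = (q + 2)*q = (2 + q)*q = q*(2 + q))
l = 9 (l = (-3)**2 = 9)
l*(-106) + (W(-1*6 - 5) + X(-4, 1)) = 9*(-106) + ((-1*6 - 5)*(2 + (-1*6 - 5)) - 4) = -954 + ((-6 - 5)*(2 + (-6 - 5)) - 4) = -954 + (-11*(2 - 11) - 4) = -954 + (-11*(-9) - 4) = -954 + (99 - 4) = -954 + 95 = -859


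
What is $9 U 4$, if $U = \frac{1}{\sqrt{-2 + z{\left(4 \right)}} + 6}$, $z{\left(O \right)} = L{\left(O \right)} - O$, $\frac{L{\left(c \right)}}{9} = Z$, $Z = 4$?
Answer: $36 - 6 \sqrt{30} \approx 3.1366$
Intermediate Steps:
$L{\left(c \right)} = 36$ ($L{\left(c \right)} = 9 \cdot 4 = 36$)
$z{\left(O \right)} = 36 - O$
$U = \frac{1}{6 + \sqrt{30}}$ ($U = \frac{1}{\sqrt{-2 + \left(36 - 4\right)} + 6} = \frac{1}{\sqrt{-2 + 32} + 6} = \frac{1}{\sqrt{30} + 6} = \frac{1}{6 + \sqrt{30}} \approx 0.087129$)
$9 U 4 = 9 \left(1 - \frac{\sqrt{30}}{6}\right) 4 = \left(9 - \frac{3 \sqrt{30}}{2}\right) 4 = 36 - 6 \sqrt{30}$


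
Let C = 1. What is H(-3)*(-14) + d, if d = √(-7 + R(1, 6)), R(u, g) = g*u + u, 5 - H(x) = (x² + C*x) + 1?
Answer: 28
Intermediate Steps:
H(x) = 4 - x - x² (H(x) = 5 - ((x² + 1*x) + 1) = 5 - ((x² + x) + 1) = 5 - ((x + x²) + 1) = 5 - (1 + x + x²) = 5 + (-1 - x - x²) = 4 - x - x²)
R(u, g) = u + g*u
d = 0 (d = √(-7 + 1*(1 + 6)) = √(-7 + 1*7) = √(-7 + 7) = √0 = 0)
H(-3)*(-14) + d = (4 - 1*(-3) - 1*(-3)²)*(-14) + 0 = (4 + 3 - 1*9)*(-14) + 0 = (4 + 3 - 9)*(-14) + 0 = -2*(-14) + 0 = 28 + 0 = 28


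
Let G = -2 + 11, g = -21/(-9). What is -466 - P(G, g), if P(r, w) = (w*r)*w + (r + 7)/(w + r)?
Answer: -8779/17 ≈ -516.41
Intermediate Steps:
g = 7/3 (g = -21*(-1/9) = 7/3 ≈ 2.3333)
G = 9
P(r, w) = r*w**2 + (7 + r)/(r + w) (P(r, w) = (r*w)*w + (7 + r)/(r + w) = r*w**2 + (7 + r)/(r + w))
-466 - P(G, g) = -466 - (7 + 9 + 9*(7/3)**3 + 9**2*(7/3)**2)/(9 + 7/3) = -466 - (7 + 9 + 9*(343/27) + 81*(49/9))/34/3 = -466 - 3*(7 + 9 + 343/3 + 441)/34 = -466 - 3*1714/(34*3) = -466 - 1*857/17 = -466 - 857/17 = -8779/17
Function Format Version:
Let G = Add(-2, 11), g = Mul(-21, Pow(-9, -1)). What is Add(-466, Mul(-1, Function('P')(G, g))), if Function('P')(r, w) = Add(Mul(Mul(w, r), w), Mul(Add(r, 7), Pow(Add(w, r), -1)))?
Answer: Rational(-8779, 17) ≈ -516.41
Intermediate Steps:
g = Rational(7, 3) (g = Mul(-21, Rational(-1, 9)) = Rational(7, 3) ≈ 2.3333)
G = 9
Function('P')(r, w) = Add(Mul(r, Pow(w, 2)), Mul(Pow(Add(r, w), -1), Add(7, r))) (Function('P')(r, w) = Add(Mul(Mul(r, w), w), Mul(Add(7, r), Pow(Add(r, w), -1))) = Add(Mul(r, Pow(w, 2)), Mul(Pow(Add(r, w), -1), Add(7, r))))
Add(-466, Mul(-1, Function('P')(G, g))) = Add(-466, Mul(-1, Mul(Pow(Add(9, Rational(7, 3)), -1), Add(7, 9, Mul(9, Pow(Rational(7, 3), 3)), Mul(Pow(9, 2), Pow(Rational(7, 3), 2)))))) = Add(-466, Mul(-1, Mul(Pow(Rational(34, 3), -1), Add(7, 9, Mul(9, Rational(343, 27)), Mul(81, Rational(49, 9)))))) = Add(-466, Mul(-1, Mul(Rational(3, 34), Add(7, 9, Rational(343, 3), 441)))) = Add(-466, Mul(-1, Mul(Rational(3, 34), Rational(1714, 3)))) = Add(-466, Mul(-1, Rational(857, 17))) = Add(-466, Rational(-857, 17)) = Rational(-8779, 17)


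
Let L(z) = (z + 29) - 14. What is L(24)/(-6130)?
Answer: -39/6130 ≈ -0.0063622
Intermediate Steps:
L(z) = 15 + z (L(z) = (29 + z) - 14 = 15 + z)
L(24)/(-6130) = (15 + 24)/(-6130) = 39*(-1/6130) = -39/6130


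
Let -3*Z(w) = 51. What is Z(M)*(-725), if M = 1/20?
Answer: 12325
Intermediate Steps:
M = 1/20 ≈ 0.050000
Z(w) = -17 (Z(w) = -1/3*51 = -17)
Z(M)*(-725) = -17*(-725) = 12325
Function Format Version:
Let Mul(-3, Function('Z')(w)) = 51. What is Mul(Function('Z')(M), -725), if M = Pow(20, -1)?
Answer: 12325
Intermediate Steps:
M = Rational(1, 20) ≈ 0.050000
Function('Z')(w) = -17 (Function('Z')(w) = Mul(Rational(-1, 3), 51) = -17)
Mul(Function('Z')(M), -725) = Mul(-17, -725) = 12325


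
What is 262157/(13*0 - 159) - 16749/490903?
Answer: -128696320862/78053577 ≈ -1648.8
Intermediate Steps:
262157/(13*0 - 159) - 16749/490903 = 262157/(0 - 159) - 16749*1/490903 = 262157/(-159) - 16749/490903 = 262157*(-1/159) - 16749/490903 = -262157/159 - 16749/490903 = -128696320862/78053577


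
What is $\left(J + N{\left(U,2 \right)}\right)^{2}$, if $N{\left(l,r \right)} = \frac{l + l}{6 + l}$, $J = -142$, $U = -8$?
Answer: $17956$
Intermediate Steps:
$N{\left(l,r \right)} = \frac{2 l}{6 + l}$
$\left(J + N{\left(U,2 \right)}\right)^{2} = \left(-142 + 2 \left(-8\right) \frac{1}{6 - 8}\right)^{2} = \left(-142 + 2 \left(-8\right) \frac{1}{-2}\right)^{2} = \left(-142 + 2 \left(-8\right) \left(- \frac{1}{2}\right)\right)^{2} = \left(-142 + 8\right)^{2} = \left(-134\right)^{2} = 17956$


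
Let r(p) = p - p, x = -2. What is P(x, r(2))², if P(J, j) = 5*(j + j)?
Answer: 0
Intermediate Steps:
r(p) = 0
P(J, j) = 10*j (P(J, j) = 5*(2*j) = 10*j)
P(x, r(2))² = (10*0)² = 0² = 0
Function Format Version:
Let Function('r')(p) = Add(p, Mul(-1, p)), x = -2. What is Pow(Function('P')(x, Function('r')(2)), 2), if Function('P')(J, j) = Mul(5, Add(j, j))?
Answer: 0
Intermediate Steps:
Function('r')(p) = 0
Function('P')(J, j) = Mul(10, j) (Function('P')(J, j) = Mul(5, Mul(2, j)) = Mul(10, j))
Pow(Function('P')(x, Function('r')(2)), 2) = Pow(Mul(10, 0), 2) = Pow(0, 2) = 0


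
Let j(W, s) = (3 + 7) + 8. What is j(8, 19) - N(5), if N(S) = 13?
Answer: 5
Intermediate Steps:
j(W, s) = 18 (j(W, s) = 10 + 8 = 18)
j(8, 19) - N(5) = 18 - 1*13 = 18 - 13 = 5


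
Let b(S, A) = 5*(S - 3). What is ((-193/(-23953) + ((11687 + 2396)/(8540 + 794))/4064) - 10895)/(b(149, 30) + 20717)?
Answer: -9899387143826893/19487133577319616 ≈ -0.50800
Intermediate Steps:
b(S, A) = -15 + 5*S (b(S, A) = 5*(-3 + S) = -15 + 5*S)
((-193/(-23953) + ((11687 + 2396)/(8540 + 794))/4064) - 10895)/(b(149, 30) + 20717) = ((-193/(-23953) + ((11687 + 2396)/(8540 + 794))/4064) - 10895)/((-15 + 5*149) + 20717) = ((-193*(-1/23953) + (14083/9334)*(1/4064)) - 10895)/((-15 + 745) + 20717) = ((193/23953 + (14083*(1/9334))*(1/4064)) - 10895)/(730 + 20717) = ((193/23953 + (14083/9334)*(1/4064)) - 10895)/21447 = ((193/23953 + 14083/37933376) - 10895)*(1/21447) = (7658471667/908618155328 - 10895)*(1/21447) = -9899387143826893/908618155328*1/21447 = -9899387143826893/19487133577319616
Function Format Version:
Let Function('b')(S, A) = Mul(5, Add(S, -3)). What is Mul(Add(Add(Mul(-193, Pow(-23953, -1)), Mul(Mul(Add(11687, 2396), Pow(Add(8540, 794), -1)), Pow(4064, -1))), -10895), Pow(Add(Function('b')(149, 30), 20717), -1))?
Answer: Rational(-9899387143826893, 19487133577319616) ≈ -0.50800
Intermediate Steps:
Function('b')(S, A) = Add(-15, Mul(5, S)) (Function('b')(S, A) = Mul(5, Add(-3, S)) = Add(-15, Mul(5, S)))
Mul(Add(Add(Mul(-193, Pow(-23953, -1)), Mul(Mul(Add(11687, 2396), Pow(Add(8540, 794), -1)), Pow(4064, -1))), -10895), Pow(Add(Function('b')(149, 30), 20717), -1)) = Mul(Add(Add(Mul(-193, Pow(-23953, -1)), Mul(Mul(Add(11687, 2396), Pow(Add(8540, 794), -1)), Pow(4064, -1))), -10895), Pow(Add(Add(-15, Mul(5, 149)), 20717), -1)) = Mul(Add(Add(Mul(-193, Rational(-1, 23953)), Mul(Mul(14083, Pow(9334, -1)), Rational(1, 4064))), -10895), Pow(Add(Add(-15, 745), 20717), -1)) = Mul(Add(Add(Rational(193, 23953), Mul(Mul(14083, Rational(1, 9334)), Rational(1, 4064))), -10895), Pow(Add(730, 20717), -1)) = Mul(Add(Add(Rational(193, 23953), Mul(Rational(14083, 9334), Rational(1, 4064))), -10895), Pow(21447, -1)) = Mul(Add(Add(Rational(193, 23953), Rational(14083, 37933376)), -10895), Rational(1, 21447)) = Mul(Add(Rational(7658471667, 908618155328), -10895), Rational(1, 21447)) = Mul(Rational(-9899387143826893, 908618155328), Rational(1, 21447)) = Rational(-9899387143826893, 19487133577319616)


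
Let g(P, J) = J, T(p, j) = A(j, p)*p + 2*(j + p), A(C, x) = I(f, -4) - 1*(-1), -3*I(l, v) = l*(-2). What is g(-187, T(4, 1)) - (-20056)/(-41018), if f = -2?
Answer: 503150/61527 ≈ 8.1777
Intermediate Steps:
I(l, v) = 2*l/3 (I(l, v) = -l*(-2)/3 = -(-2)*l/3 = 2*l/3)
A(C, x) = -1/3 (A(C, x) = (2/3)*(-2) - 1*(-1) = -4/3 + 1 = -1/3)
T(p, j) = 2*j + 5*p/3 (T(p, j) = -p/3 + 2*(j + p) = -p/3 + (2*j + 2*p) = 2*j + 5*p/3)
g(-187, T(4, 1)) - (-20056)/(-41018) = (2*1 + (5/3)*4) - (-20056)/(-41018) = (2 + 20/3) - (-20056)*(-1)/41018 = 26/3 - 1*10028/20509 = 26/3 - 10028/20509 = 503150/61527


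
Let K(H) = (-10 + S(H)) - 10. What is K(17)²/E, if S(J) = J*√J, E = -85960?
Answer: -759/12280 + 17*√17/2149 ≈ -0.029191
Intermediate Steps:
S(J) = J^(3/2)
K(H) = -20 + H^(3/2) (K(H) = (-10 + H^(3/2)) - 10 = -20 + H^(3/2))
K(17)²/E = (-20 + 17^(3/2))²/(-85960) = (-20 + 17*√17)²*(-1/85960) = -(-20 + 17*√17)²/85960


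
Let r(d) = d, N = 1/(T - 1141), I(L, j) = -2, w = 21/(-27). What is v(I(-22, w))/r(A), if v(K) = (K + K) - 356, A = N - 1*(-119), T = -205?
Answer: -53840/17797 ≈ -3.0252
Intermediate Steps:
w = -7/9 (w = 21*(-1/27) = -7/9 ≈ -0.77778)
N = -1/1346 (N = 1/(-205 - 1141) = 1/(-1346) = -1/1346 ≈ -0.00074294)
A = 160173/1346 (A = -1/1346 - 1*(-119) = -1/1346 + 119 = 160173/1346 ≈ 119.00)
v(K) = -356 + 2*K (v(K) = 2*K - 356 = -356 + 2*K)
v(I(-22, w))/r(A) = (-356 + 2*(-2))/(160173/1346) = (-356 - 4)*(1346/160173) = -360*1346/160173 = -53840/17797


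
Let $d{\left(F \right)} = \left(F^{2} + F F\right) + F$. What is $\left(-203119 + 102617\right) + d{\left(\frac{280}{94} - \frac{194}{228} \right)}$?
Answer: $- \frac{721226711542}{7177041} \approx -1.0049 \cdot 10^{5}$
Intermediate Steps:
$d{\left(F \right)} = F + 2 F^{2}$ ($d{\left(F \right)} = \left(F^{2} + F^{2}\right) + F = 2 F^{2} + F = F + 2 F^{2}$)
$\left(-203119 + 102617\right) + d{\left(\frac{280}{94} - \frac{194}{228} \right)} = \left(-203119 + 102617\right) + \left(\frac{280}{94} - \frac{194}{228}\right) \left(1 + 2 \left(\frac{280}{94} - \frac{194}{228}\right)\right) = -100502 + \left(280 \cdot \frac{1}{94} - \frac{97}{114}\right) \left(1 + 2 \left(280 \cdot \frac{1}{94} - \frac{97}{114}\right)\right) = -100502 + \left(\frac{140}{47} - \frac{97}{114}\right) \left(1 + 2 \left(\frac{140}{47} - \frac{97}{114}\right)\right) = -100502 + \frac{11401 \left(1 + 2 \cdot \frac{11401}{5358}\right)}{5358} = -100502 + \frac{11401 \left(1 + \frac{11401}{2679}\right)}{5358} = -100502 + \frac{11401}{5358} \cdot \frac{14080}{2679} = -100502 + \frac{80263040}{7177041} = - \frac{721226711542}{7177041}$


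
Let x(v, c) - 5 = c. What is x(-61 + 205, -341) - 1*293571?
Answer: -293907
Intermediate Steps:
x(v, c) = 5 + c
x(-61 + 205, -341) - 1*293571 = (5 - 341) - 1*293571 = -336 - 293571 = -293907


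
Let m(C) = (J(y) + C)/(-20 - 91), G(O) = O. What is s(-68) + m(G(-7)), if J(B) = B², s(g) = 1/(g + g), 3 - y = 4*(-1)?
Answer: -1941/5032 ≈ -0.38573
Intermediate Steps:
y = 7 (y = 3 - 4*(-1) = 3 - 1*(-4) = 3 + 4 = 7)
s(g) = 1/(2*g)
m(C) = -49/111 - C/111 (m(C) = (7² + C)/(-20 - 91) = (49 + C)/(-111) = (49 + C)*(-1/111) = -49/111 - C/111)
s(-68) + m(G(-7)) = (½)/(-68) + (-49/111 - 1/111*(-7)) = (½)*(-1/68) + (-49/111 + 7/111) = -1/136 - 14/37 = -1941/5032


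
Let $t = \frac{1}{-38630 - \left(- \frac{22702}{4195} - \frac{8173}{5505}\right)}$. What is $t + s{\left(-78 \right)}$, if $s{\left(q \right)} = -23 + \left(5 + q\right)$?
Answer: $- \frac{17125284855591}{178388335801} \approx -96.0$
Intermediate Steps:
$s{\left(q \right)} = -18 + q$
$t = - \frac{4618695}{178388335801}$ ($t = \frac{1}{-38630 - - \frac{31852049}{4618695}} = \frac{1}{-38630 + \left(\frac{8173}{5505} + \frac{22702}{4195}\right)} = \frac{1}{-38630 + \frac{31852049}{4618695}} = \frac{1}{- \frac{178388335801}{4618695}} = - \frac{4618695}{178388335801} \approx -2.5891 \cdot 10^{-5}$)
$t + s{\left(-78 \right)} = - \frac{4618695}{178388335801} - 96 = - \frac{17125284855591}{178388335801}$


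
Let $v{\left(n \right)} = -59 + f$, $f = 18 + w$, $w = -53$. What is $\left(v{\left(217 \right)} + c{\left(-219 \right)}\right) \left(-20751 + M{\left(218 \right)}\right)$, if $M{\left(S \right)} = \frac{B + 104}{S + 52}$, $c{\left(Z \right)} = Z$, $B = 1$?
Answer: $\frac{116908943}{18} \approx 6.4949 \cdot 10^{6}$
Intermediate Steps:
$M{\left(S \right)} = \frac{105}{52 + S}$ ($M{\left(S \right)} = \frac{1 + 104}{S + 52} = \frac{105}{52 + S}$)
$f = -35$ ($f = 18 - 53 = -35$)
$v{\left(n \right)} = -94$ ($v{\left(n \right)} = -59 - 35 = -94$)
$\left(v{\left(217 \right)} + c{\left(-219 \right)}\right) \left(-20751 + M{\left(218 \right)}\right) = \left(-94 - 219\right) \left(-20751 + \frac{105}{52 + 218}\right) = - 313 \left(-20751 + \frac{105}{270}\right) = - 313 \left(-20751 + 105 \cdot \frac{1}{270}\right) = - 313 \left(-20751 + \frac{7}{18}\right) = \left(-313\right) \left(- \frac{373511}{18}\right) = \frac{116908943}{18}$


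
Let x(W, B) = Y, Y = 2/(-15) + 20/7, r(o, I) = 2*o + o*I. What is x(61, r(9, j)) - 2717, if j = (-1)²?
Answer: -284999/105 ≈ -2714.3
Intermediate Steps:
j = 1
r(o, I) = 2*o + I*o
Y = 286/105 (Y = 2*(-1/15) + 20*(⅐) = -2/15 + 20/7 = 286/105 ≈ 2.7238)
x(W, B) = 286/105
x(61, r(9, j)) - 2717 = 286/105 - 2717 = -284999/105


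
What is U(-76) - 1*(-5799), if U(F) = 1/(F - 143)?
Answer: 1269980/219 ≈ 5799.0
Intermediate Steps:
U(F) = 1/(-143 + F)
U(-76) - 1*(-5799) = 1/(-143 - 76) - 1*(-5799) = 1/(-219) + 5799 = -1/219 + 5799 = 1269980/219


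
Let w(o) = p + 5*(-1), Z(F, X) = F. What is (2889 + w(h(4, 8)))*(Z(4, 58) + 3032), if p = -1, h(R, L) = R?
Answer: 8752788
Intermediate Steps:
w(o) = -6 (w(o) = -1 + 5*(-1) = -1 - 5 = -6)
(2889 + w(h(4, 8)))*(Z(4, 58) + 3032) = (2889 - 6)*(4 + 3032) = 2883*3036 = 8752788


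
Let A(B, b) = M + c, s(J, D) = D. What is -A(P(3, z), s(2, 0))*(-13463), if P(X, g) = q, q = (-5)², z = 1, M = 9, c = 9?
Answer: 242334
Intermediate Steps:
q = 25
P(X, g) = 25
A(B, b) = 18 (A(B, b) = 9 + 9 = 18)
-A(P(3, z), s(2, 0))*(-13463) = -1*18*(-13463) = -18*(-13463) = 242334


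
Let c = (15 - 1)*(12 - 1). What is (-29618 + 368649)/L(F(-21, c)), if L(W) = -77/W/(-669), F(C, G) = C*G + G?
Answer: -9072469560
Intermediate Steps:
c = 154 (c = 14*11 = 154)
F(C, G) = G + C*G
L(W) = 77/(669*W) (L(W) = -77/W*(-1/669) = 77/(669*W))
(-29618 + 368649)/L(F(-21, c)) = (-29618 + 368649)/((77/(669*((154*(1 - 21)))))) = 339031/((77/(669*((154*(-20)))))) = 339031/(((77/669)/(-3080))) = 339031/(((77/669)*(-1/3080))) = 339031/(-1/26760) = 339031*(-26760) = -9072469560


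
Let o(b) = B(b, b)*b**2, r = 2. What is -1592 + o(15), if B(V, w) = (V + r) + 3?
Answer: 2908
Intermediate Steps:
B(V, w) = 5 + V (B(V, w) = (V + 2) + 3 = (2 + V) + 3 = 5 + V)
o(b) = b**2*(5 + b) (o(b) = (5 + b)*b**2 = b**2*(5 + b))
-1592 + o(15) = -1592 + 15**2*(5 + 15) = -1592 + 225*20 = -1592 + 4500 = 2908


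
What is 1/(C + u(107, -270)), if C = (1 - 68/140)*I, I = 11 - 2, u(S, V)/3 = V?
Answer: -35/28188 ≈ -0.0012417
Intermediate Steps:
u(S, V) = 3*V
I = 9
C = 162/35 (C = (1 - 68/140)*9 = (1 - 68*1/140)*9 = (1 - 17/35)*9 = (18/35)*9 = 162/35 ≈ 4.6286)
1/(C + u(107, -270)) = 1/(162/35 + 3*(-270)) = 1/(162/35 - 810) = 1/(-28188/35) = -35/28188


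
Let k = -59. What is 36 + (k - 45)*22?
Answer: -2252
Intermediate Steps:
36 + (k - 45)*22 = 36 + (-59 - 45)*22 = 36 - 104*22 = 36 - 2288 = -2252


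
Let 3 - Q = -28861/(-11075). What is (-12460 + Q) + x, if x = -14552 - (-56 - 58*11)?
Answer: -291467486/11075 ≈ -26318.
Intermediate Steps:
Q = 4364/11075 (Q = 3 - (-28861)/(-11075) = 3 - (-28861)*(-1)/11075 = 3 - 1*28861/11075 = 3 - 28861/11075 = 4364/11075 ≈ 0.39404)
x = -13858 (x = -14552 - (-56 - 638) = -14552 - 1*(-694) = -14552 + 694 = -13858)
(-12460 + Q) + x = (-12460 + 4364/11075) - 13858 = -137990136/11075 - 13858 = -291467486/11075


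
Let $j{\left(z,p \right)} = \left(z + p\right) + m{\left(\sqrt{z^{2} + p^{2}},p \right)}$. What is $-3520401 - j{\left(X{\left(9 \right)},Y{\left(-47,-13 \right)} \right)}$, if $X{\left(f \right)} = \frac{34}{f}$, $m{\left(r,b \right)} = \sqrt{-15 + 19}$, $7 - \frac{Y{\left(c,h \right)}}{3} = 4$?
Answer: $- \frac{31683742}{9} \approx -3.5204 \cdot 10^{6}$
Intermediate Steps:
$Y{\left(c,h \right)} = 9$ ($Y{\left(c,h \right)} = 21 - 12 = 9$)
$m{\left(r,b \right)} = 2$ ($m{\left(r,b \right)} = \sqrt{4} = 2$)
$j{\left(z,p \right)} = 2 + p + z$ ($j{\left(z,p \right)} = \left(z + p\right) + 2 = \left(p + z\right) + 2 = 2 + p + z$)
$-3520401 - j{\left(X{\left(9 \right)},Y{\left(-47,-13 \right)} \right)} = -3520401 - \left(2 + 9 + \frac{34}{9}\right) = -3520401 - \frac{133}{9} = - \frac{31683742}{9}$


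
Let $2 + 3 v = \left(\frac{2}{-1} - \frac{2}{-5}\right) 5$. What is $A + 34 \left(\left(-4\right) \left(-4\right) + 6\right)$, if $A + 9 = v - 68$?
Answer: $\frac{2003}{3} \approx 667.67$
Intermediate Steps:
$v = - \frac{10}{3}$ ($v = - \frac{2}{3} + \frac{\left(\frac{2}{-1} - \frac{2}{-5}\right) 5}{3} = - \frac{2}{3} + \frac{\left(2 \left(-1\right) - - \frac{2}{5}\right) 5}{3} = - \frac{2}{3} + \frac{\left(-2 + \frac{2}{5}\right) 5}{3} = - \frac{2}{3} + \frac{\left(- \frac{8}{5}\right) 5}{3} = - \frac{2}{3} + \frac{1}{3} \left(-8\right) = - \frac{2}{3} - \frac{8}{3} = - \frac{10}{3} \approx -3.3333$)
$A = - \frac{241}{3}$ ($A = -9 - \frac{214}{3} = - \frac{241}{3} \approx -80.333$)
$A + 34 \left(\left(-4\right) \left(-4\right) + 6\right) = - \frac{241}{3} + 34 \left(\left(-4\right) \left(-4\right) + 6\right) = - \frac{241}{3} + 34 \left(16 + 6\right) = - \frac{241}{3} + 34 \cdot 22 = - \frac{241}{3} + 748 = \frac{2003}{3}$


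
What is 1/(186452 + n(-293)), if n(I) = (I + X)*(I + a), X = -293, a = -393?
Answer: 1/588448 ≈ 1.6994e-6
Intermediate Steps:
n(I) = (-393 + I)*(-293 + I) (n(I) = (I - 293)*(I - 393) = (-293 + I)*(-393 + I) = (-393 + I)*(-293 + I))
1/(186452 + n(-293)) = 1/(186452 + (115149 + (-293)² - 686*(-293))) = 1/(186452 + (115149 + 85849 + 200998)) = 1/(186452 + 401996) = 1/588448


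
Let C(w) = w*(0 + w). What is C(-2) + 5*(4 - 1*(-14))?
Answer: 94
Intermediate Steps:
C(w) = w² (C(w) = w*w = w²)
C(-2) + 5*(4 - 1*(-14)) = (-2)² + 5*(4 - 1*(-14)) = 4 + 5*(4 + 14) = 4 + 5*18 = 4 + 90 = 94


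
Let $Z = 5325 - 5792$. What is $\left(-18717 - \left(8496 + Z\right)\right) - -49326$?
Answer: $22580$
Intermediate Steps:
$Z = -467$
$\left(-18717 - \left(8496 + Z\right)\right) - -49326 = \left(-18717 - 8029\right) - -49326 = \left(-18717 + \left(-8496 + 467\right)\right) + 49326 = \left(-18717 - 8029\right) + 49326 = -26746 + 49326 = 22580$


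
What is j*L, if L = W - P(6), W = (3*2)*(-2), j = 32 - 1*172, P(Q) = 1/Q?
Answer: 5110/3 ≈ 1703.3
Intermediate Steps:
j = -140 (j = 32 - 172 = -140)
W = -12 (W = 6*(-2) = -12)
L = -73/6 (L = -12 - 1/6 = -73/6 ≈ -12.167)
j*L = -140*(-73/6) = 5110/3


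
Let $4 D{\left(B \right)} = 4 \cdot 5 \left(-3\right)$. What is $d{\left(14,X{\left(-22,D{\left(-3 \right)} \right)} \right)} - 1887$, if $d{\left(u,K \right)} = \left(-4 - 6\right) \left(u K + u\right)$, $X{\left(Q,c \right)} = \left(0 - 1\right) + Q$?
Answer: $1193$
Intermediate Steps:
$D{\left(B \right)} = -15$ ($D{\left(B \right)} = \frac{4 \cdot 5 \left(-3\right)}{4} = \frac{20 \left(-3\right)}{4} = \frac{1}{4} \left(-60\right) = -15$)
$X{\left(Q,c \right)} = -1 + Q$
$d{\left(u,K \right)} = - 10 u - 10 K u$ ($d{\left(u,K \right)} = \left(-4 - 6\right) \left(K u + u\right) = - 10 \left(u + K u\right) = - 10 u - 10 K u$)
$d{\left(14,X{\left(-22,D{\left(-3 \right)} \right)} \right)} - 1887 = \left(-10\right) 14 \left(1 - 23\right) - 1887 = \left(-10\right) 14 \left(-22\right) - 1887 = 3080 - 1887 = 1193$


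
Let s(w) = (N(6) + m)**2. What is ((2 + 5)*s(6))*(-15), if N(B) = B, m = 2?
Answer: -6720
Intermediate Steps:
s(w) = 64 (s(w) = (6 + 2)**2 = 8**2 = 64)
((2 + 5)*s(6))*(-15) = ((2 + 5)*64)*(-15) = (7*64)*(-15) = 448*(-15) = -6720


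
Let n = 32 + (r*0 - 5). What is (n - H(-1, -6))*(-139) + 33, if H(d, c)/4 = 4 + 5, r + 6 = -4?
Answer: 1284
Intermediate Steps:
r = -10 (r = -6 - 4 = -10)
H(d, c) = 36 (H(d, c) = 4*(4 + 5) = 4*9 = 36)
n = 27 (n = 32 + (-10*0 - 5) = 32 + (0 - 5) = 32 - 5 = 27)
(n - H(-1, -6))*(-139) + 33 = (27 - 1*36)*(-139) + 33 = (27 - 36)*(-139) + 33 = -9*(-139) + 33 = 1251 + 33 = 1284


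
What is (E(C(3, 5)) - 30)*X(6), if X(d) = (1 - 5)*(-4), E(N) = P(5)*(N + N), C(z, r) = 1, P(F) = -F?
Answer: -640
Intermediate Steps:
E(N) = -10*N (E(N) = (-1*5)*(N + N) = -10*N)
X(d) = 16 (X(d) = -4*(-4) = 16)
(E(C(3, 5)) - 30)*X(6) = (-10*1 - 30)*16 = (-10 - 30)*16 = -40*16 = -640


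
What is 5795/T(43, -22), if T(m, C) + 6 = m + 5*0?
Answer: 5795/37 ≈ 156.62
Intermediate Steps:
T(m, C) = -6 + m (T(m, C) = -6 + (m + 5*0) = -6 + (m + 0) = -6 + m)
5795/T(43, -22) = 5795/(-6 + 43) = 5795/37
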